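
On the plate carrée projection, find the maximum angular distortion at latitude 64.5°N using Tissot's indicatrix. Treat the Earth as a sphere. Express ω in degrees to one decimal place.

46.9°

In the plate carrée (x = Rλ, y = Rφ), meridians are true-scale (h = 1) and parallels are stretched by k = sec φ.
At 64.5°: h = 1.000, k = 2.323; principal scales a = 2.323, b = 1.000.
sin(ω/2) = (a − b)/(a + b) = 1.323/3.323 = 0.3981, so ω = 2 arcsin(0.3981) ≈ 46.9°.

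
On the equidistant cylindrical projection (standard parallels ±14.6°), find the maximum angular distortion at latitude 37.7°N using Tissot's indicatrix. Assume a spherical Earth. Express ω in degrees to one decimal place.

In the equirectangular projection with standard parallel φ₀ = 14.6° (x = Rλ cos φ₀, y = Rφ), meridians are true-scale (h = 1) and the parallel scale is k = cos φ₀ / cos φ.
At 37.7°: h = 1.000, k = 1.223; principal scales a = 1.223, b = 1.000.
sin(ω/2) = (a − b)/(a + b) = 0.2231/2.223 = 0.1003, so ω = 2 arcsin(0.1003) ≈ 11.5°.

11.5°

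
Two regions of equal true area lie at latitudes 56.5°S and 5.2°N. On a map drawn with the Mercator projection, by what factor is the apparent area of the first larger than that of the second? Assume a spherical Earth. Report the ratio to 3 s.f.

3.26

Mercator is conformal with k = sec φ, so areal scale = k² = sec²φ.
At 56.5°: sec²(56.5°) = 1/0.5519² = 3.283.
At 5.2°: sec²(5.2°) = 1/0.9959² = 1.008.
Ratio = 3.283/1.008 = cos²(5.2°)/cos²(56.5°) ≈ 3.26.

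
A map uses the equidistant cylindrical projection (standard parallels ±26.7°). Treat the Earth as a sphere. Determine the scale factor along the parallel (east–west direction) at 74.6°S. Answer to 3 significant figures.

3.36

In the equirectangular projection with standard parallel φ₀ = 26.7° (x = Rλ cos φ₀, y = Rφ), meridians are true-scale (h = 1) and the parallel scale is k = cos φ₀ / cos φ.
k = cos 26.7° / cos 74.6° = 0.8934/0.2656 = 3.364.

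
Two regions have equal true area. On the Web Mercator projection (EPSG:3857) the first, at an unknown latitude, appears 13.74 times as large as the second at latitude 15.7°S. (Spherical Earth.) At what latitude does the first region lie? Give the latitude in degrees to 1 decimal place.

On Mercator, (apparent₁)/(apparent₂) = sec²φ₁ / sec²φ₂ when true areas are equal.
cos²φ₂ / cos²φ₁ = 13.74  ⇒  cos φ₁ = cos 15.7° / √13.74 = 0.9627/3.707 = 0.2597.
φ₁ = arccos(0.2597) ≈ 74.9°.

74.9°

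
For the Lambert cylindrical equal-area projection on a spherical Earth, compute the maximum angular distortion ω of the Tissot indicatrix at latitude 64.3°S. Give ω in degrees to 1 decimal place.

86.2°

The Lambert cylindrical equal-area projection is the cylindrical equal-area projection with its standard parallel at the equator (φ₀ = 0). For cylindrical equal-area with standard parallel φ₀, h = cos φ / cos φ₀ and k = cos φ₀ / cos φ, so h·k = 1.
At 64.3°: h = 0.4337, k = 2.306; principal scales a = 2.306, b = 0.4337.
sin(ω/2) = (a − b)/(a + b) = 1.872/2.740 = 0.6834, so ω = 2 arcsin(0.6834) ≈ 86.2°.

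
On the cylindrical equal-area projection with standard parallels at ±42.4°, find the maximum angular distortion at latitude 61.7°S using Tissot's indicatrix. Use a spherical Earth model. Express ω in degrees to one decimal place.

49.2°

A cylindrical equal-area projection with standard parallel φ₀ has meridian scale h = cos φ / cos φ₀ and parallel scale k = cos φ₀ / cos φ (so areas are preserved, h·k = 1).
At 61.7°: h = 0.6420, k = 1.558; principal scales a = 1.558, b = 0.6420.
sin(ω/2) = (a − b)/(a + b) = 0.9156/2.200 = 0.4163, so ω = 2 arcsin(0.4163) ≈ 49.2°.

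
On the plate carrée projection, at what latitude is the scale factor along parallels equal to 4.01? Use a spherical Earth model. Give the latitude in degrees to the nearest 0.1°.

Plate carrée: h = 1, k = sec φ along parallels.
sec φ = 4.01  ⇒  cos φ = 0.2494  ⇒  φ ≈ 75.6°.

75.6°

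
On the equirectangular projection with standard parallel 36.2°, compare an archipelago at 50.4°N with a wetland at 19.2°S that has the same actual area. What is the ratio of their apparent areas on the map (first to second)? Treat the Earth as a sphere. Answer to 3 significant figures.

1.48

With standard parallel φ₀ = 36.2°, the equirectangular projection gives x = Rλ cos φ₀, y = Rφ, so h = 1 and k = cos 36.2° / cos φ.
Areal scale at 50.4°: h·k = 1.000 × 1.266 = 1.266.
Areal scale at 19.2°: h·k = 1.000 × 0.8545 = 0.8545.
Ratio = 1.266/0.8545 ≈ 1.48.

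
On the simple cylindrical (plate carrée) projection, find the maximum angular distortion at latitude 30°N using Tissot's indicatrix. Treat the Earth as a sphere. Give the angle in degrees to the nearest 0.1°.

In the plate carrée (x = Rλ, y = Rφ), meridians are true-scale (h = 1) and parallels are stretched by k = sec φ.
At 30°: h = 1.000, k = 1.155; principal scales a = 1.155, b = 1.000.
sin(ω/2) = (a − b)/(a + b) = 0.1547/2.155 = 0.07180, so ω = 2 arcsin(0.07180) ≈ 8.2°.

8.2°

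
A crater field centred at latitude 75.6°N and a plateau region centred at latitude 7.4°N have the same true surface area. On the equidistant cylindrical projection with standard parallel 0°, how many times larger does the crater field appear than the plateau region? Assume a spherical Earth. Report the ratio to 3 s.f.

3.99

Plate carrée maps x = Rλ, y = Rφ. The meridian scale is h = 1 and the parallel scale is k = 1/cos φ = sec φ.
Areal scale at 75.6°: h·k = 1.000 × 4.021 = 4.021.
Areal scale at 7.4°: h·k = 1.000 × 1.008 = 1.008.
Ratio = 4.021/1.008 ≈ 3.99.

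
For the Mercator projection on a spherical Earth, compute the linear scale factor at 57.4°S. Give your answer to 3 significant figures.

1.86

The Mercator projection is conformal; its linear scale factor is the same in every direction and equals sec φ = 1/cos φ.
k = 1/cos 57.4° = 1/0.5388 = 1.856.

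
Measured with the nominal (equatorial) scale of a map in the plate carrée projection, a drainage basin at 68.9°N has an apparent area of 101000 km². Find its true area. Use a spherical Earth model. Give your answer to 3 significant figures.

Plate carrée maps x = Rλ, y = Rφ. The meridian scale is h = 1 and the parallel scale is k = 1/cos φ = sec φ.
Areal scale = h·k = 1 × sec φ; at 68.9°, h = 1.000, k = 2.778, so h·k = 2.778.
True area = apparent / (areal scale) = 101000 / 2.778 ≈ 36400 km².

36400 km²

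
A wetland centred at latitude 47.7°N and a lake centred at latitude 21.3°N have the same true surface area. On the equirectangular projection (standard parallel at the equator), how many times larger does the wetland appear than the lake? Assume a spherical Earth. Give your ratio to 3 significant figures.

Plate carrée maps x = Rλ, y = Rφ. The meridian scale is h = 1 and the parallel scale is k = 1/cos φ = sec φ.
Areal scale at 47.7°: h·k = 1.000 × 1.486 = 1.486.
Areal scale at 21.3°: h·k = 1.000 × 1.073 = 1.073.
Ratio = 1.486/1.073 ≈ 1.38.

1.38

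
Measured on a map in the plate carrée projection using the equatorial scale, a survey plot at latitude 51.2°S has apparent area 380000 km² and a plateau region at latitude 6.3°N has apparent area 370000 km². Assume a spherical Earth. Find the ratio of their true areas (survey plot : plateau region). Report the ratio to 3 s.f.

0.647

Plate carrée has h = 1 and k = sec φ, giving areal scale sec φ; true area = (apparent area) · cos φ.
True area of survey plot: 380000 × cos(51.2°) = 380000 × 0.6266 = 238100 km².
True area of plateau region: 370000 × cos(6.3°) = 370000 × 0.9940 = 367800 km².
Ratio = 238100 / 367800 ≈ 0.647.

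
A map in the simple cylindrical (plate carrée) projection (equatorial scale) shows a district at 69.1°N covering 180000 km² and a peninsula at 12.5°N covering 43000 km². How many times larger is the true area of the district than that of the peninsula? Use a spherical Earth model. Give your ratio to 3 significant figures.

1.53

On the plate carrée, areal scale = h·k = 1 × sec φ, so true area = apparent × cos φ.
True area of district: 180000 × cos(69.1°) = 180000 × 0.3567 = 64210 km².
True area of peninsula: 43000 × cos(12.5°) = 43000 × 0.9763 = 41980 km².
Ratio = 64210 / 41980 ≈ 1.53.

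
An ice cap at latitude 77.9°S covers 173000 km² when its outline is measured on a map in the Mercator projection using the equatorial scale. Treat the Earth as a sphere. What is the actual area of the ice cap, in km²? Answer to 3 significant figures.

Mercator is conformal, so the point scale is isotropic: h = k = sec φ = 1/cos φ.
Areal scale = k² = sec²φ = 1/cos²(77.9°) = 1/0.2096² = 22.76.
True area = apparent / (areal scale) = 173000 / 22.76 ≈ 7600 km².

7600 km²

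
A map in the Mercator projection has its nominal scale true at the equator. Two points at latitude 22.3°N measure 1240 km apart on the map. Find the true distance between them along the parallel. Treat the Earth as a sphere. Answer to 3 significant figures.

For Mercator, h = k = sec φ (a conformal cylindrical projection has a single point scale, 1/cos φ).
Along the parallel at 22.3°, map distances are exaggerated by k = sec 22.3° = 1.081.
True distance = 1240 / 1.081 = 1240 × cos 22.3° ≈ 1150 km.

1150 km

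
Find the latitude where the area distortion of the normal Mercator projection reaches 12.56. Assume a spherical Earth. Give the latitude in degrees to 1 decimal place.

Mercator areal scale is sec²φ.
sec²φ = 12.56  ⇒  cos²φ = 0.07962  ⇒  cos φ = 0.2822.
φ = arccos(0.2822) ≈ 73.6°.

73.6°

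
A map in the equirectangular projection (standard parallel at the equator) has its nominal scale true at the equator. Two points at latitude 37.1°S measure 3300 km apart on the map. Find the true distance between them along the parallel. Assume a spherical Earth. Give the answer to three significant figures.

2630 km

For the equirectangular projection with φ₀ = 0 (plate carrée), h = 1 along meridians and k = sec φ along parallels.
Along the parallel at 37.1°, map distances are exaggerated by k = sec 37.1° = 1.254.
True distance = 3300 / 1.254 = 3300 × cos 37.1° ≈ 2630 km.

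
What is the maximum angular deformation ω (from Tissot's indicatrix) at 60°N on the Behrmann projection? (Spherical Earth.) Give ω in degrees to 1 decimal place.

The Behrmann projection is cylindrical equal-area with φ₀ = 30°. For cylindrical equal-area with standard parallel φ₀, h = cos φ / cos φ₀ and k = cos φ₀ / cos φ, so h·k = 1.
At 60°: h = 0.5774, k = 1.732; principal scales a = 1.732, b = 0.5774.
sin(ω/2) = (a − b)/(a + b) = 1.155/2.309 = 0.5000, so ω = 2 arcsin(0.5000) ≈ 60.0°.

60.0°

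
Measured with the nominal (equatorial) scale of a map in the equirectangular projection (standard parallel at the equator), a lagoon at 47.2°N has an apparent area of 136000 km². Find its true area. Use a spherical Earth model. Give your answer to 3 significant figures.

92400 km²

In the plate carrée (x = Rλ, y = Rφ), meridians are true-scale (h = 1) and parallels are stretched by k = sec φ.
Areal scale = h·k = 1 × sec φ; at 47.2°, h = 1.000, k = 1.472, so h·k = 1.472.
True area = apparent / (areal scale) = 136000 / 1.472 ≈ 92400 km².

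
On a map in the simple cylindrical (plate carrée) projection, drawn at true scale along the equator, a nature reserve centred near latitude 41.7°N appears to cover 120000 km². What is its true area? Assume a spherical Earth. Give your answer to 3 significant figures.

Plate carrée maps x = Rλ, y = Rφ. The meridian scale is h = 1 and the parallel scale is k = 1/cos φ = sec φ.
Areal scale = h·k = 1 × sec φ; at 41.7°, h = 1.000, k = 1.339, so h·k = 1.339.
True area = apparent / (areal scale) = 120000 / 1.339 ≈ 89600 km².

89600 km²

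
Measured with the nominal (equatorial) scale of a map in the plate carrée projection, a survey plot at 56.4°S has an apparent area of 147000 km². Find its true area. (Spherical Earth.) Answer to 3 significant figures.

81300 km²

In the plate carrée (x = Rλ, y = Rφ), meridians are true-scale (h = 1) and parallels are stretched by k = sec φ.
Areal scale = h·k = 1 × sec φ; at 56.4°, h = 1.000, k = 1.807, so h·k = 1.807.
True area = apparent / (areal scale) = 147000 / 1.807 ≈ 81300 km².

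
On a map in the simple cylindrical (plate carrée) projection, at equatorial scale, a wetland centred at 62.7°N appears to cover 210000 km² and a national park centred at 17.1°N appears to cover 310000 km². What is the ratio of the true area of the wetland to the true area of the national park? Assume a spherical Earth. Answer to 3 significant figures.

Plate carrée has h = 1 and k = sec φ, giving areal scale sec φ; true area = (apparent area) · cos φ.
True area of wetland: 210000 × cos(62.7°) = 210000 × 0.4586 = 96320 km².
True area of national park: 310000 × cos(17.1°) = 310000 × 0.9558 = 296300 km².
Ratio = 96320 / 296300 ≈ 0.325.

0.325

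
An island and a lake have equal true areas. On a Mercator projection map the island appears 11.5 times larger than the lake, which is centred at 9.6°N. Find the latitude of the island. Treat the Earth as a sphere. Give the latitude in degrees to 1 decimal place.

73.1°

On Mercator, (apparent₁)/(apparent₂) = sec²φ₁ / sec²φ₂ when true areas are equal.
cos²φ₂ / cos²φ₁ = 11.5  ⇒  cos φ₁ = cos 9.6° / √11.5 = 0.9860/3.391 = 0.2908.
φ₁ = arccos(0.2908) ≈ 73.1°.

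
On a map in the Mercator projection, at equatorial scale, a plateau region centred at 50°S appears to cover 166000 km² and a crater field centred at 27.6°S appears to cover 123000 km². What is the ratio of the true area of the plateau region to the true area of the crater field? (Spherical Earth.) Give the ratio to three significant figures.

Mercator's areal exaggeration is sec²φ; hence true area = (apparent area) · cos²φ.
True area of plateau region: 166000 × cos²(50°) = 166000 × 0.4132 = 68590 km².
True area of crater field: 123000 × cos²(27.6°) = 123000 × 0.7854 = 96600 km².
Ratio = 68590 / 96600 ≈ 0.710.

0.710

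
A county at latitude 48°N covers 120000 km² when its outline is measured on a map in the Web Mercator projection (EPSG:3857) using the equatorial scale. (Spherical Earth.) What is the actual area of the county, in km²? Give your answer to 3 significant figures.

For Mercator, h = k = sec φ (a conformal cylindrical projection has a single point scale, 1/cos φ).
Areal scale = k² = sec²φ = 1/cos²(48°) = 1/0.6691² = 2.233.
True area = apparent / (areal scale) = 120000 / 2.233 ≈ 53700 km².

53700 km²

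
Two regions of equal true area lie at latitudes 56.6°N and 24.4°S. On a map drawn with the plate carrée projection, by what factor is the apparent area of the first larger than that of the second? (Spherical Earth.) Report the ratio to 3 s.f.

1.65

Plate carrée maps x = Rλ, y = Rφ. The meridian scale is h = 1 and the parallel scale is k = 1/cos φ = sec φ.
Areal scale at 56.6°: h·k = 1.000 × 1.817 = 1.817.
Areal scale at 24.4°: h·k = 1.000 × 1.098 = 1.098.
Ratio = 1.817/1.098 ≈ 1.65.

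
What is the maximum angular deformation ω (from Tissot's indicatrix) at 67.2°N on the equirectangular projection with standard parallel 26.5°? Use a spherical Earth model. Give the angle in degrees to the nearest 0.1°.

The equidistant cylindrical projection with φ₀ = 26.5° has h = 1 (meridians true) and k = cos φ₀ / cos φ along parallels.
At 67.2°: h = 1.000, k = 2.309; principal scales a = 2.309, b = 1.000.
sin(ω/2) = (a − b)/(a + b) = 1.309/3.309 = 0.3957, so ω = 2 arcsin(0.3957) ≈ 46.6°.

46.6°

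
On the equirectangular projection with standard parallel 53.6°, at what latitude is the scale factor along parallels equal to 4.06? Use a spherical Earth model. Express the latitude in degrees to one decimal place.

81.6°

The equidistant cylindrical projection with φ₀ = 53.6° has h = 1 (meridians true) and k = cos φ₀ / cos φ along parallels.
k = cos φ₀ / cos φ = 4.06  ⇒  cos φ = cos 53.6° / 4.06 = 0.1462.
φ = arccos(0.1462) ≈ 81.6°.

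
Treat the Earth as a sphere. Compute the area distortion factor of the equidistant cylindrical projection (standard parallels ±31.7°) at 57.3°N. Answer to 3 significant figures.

1.57

With standard parallel φ₀ = 31.7°, the equirectangular projection gives x = Rλ cos φ₀, y = Rφ, so h = 1 and k = cos 31.7° / cos φ.
Areal scale = h·k = 1 × cos φ₀ / cos φ; at 57.3°, h = 1.000, k = 1.575, so h·k = 1.575.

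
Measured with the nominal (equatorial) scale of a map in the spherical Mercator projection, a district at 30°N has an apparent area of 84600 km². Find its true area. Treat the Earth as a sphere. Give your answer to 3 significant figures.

Mercator is conformal, so the point scale is isotropic: h = k = sec φ = 1/cos φ.
Areal scale = k² = sec²φ = 1/cos²(30°) = 1/0.8660² = 1.333.
True area = apparent / (areal scale) = 84600 / 1.333 ≈ 63400 km².

63400 km²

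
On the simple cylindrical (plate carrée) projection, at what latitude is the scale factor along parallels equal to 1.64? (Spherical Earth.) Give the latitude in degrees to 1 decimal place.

52.4°

Plate carrée: h = 1, k = sec φ along parallels.
sec φ = 1.64  ⇒  cos φ = 0.6098  ⇒  φ ≈ 52.4°.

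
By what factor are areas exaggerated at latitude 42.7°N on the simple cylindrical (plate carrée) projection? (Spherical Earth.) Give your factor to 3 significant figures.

In the plate carrée (x = Rλ, y = Rφ), meridians are true-scale (h = 1) and parallels are stretched by k = sec φ.
Areal scale = h·k = 1 × sec φ; at 42.7°, h = 1.000, k = 1.361, so h·k = 1.361.

1.36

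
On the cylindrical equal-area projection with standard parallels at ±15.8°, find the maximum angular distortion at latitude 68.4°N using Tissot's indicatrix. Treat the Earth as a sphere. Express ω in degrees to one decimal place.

96.3°

Cylindrical equal-area (φ₀ = 15.8°): h = cos φ / cos 15.8° along meridians, k = cos 15.8° / cos φ along parallels; h·k = 1.
At 68.4°: h = 0.3826, k = 2.614; principal scales a = 2.614, b = 0.3826.
sin(ω/2) = (a − b)/(a + b) = 2.231/2.996 = 0.7446, so ω = 2 arcsin(0.7446) ≈ 96.3°.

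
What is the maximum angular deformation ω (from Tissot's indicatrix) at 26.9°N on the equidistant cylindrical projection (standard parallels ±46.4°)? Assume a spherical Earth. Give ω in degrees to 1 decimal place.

14.7°

With standard parallel φ₀ = 46.4°, the equirectangular projection gives x = Rλ cos φ₀, y = Rφ, so h = 1 and k = cos 46.4° / cos φ.
At 26.9°: h = 1.000, k = 0.7733; principal scales a = 1.000, b = 0.7733.
sin(ω/2) = (a − b)/(a + b) = 0.2267/1.773 = 0.1278, so ω = 2 arcsin(0.1278) ≈ 14.7°.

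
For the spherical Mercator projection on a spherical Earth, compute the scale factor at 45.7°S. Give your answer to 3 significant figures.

1.43

For Mercator, h = k = sec φ (a conformal cylindrical projection has a single point scale, 1/cos φ).
k = 1/cos 45.7° = 1/0.6984 = 1.432.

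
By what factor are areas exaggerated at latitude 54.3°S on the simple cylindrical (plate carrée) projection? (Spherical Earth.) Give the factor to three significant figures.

For the equirectangular projection with φ₀ = 0 (plate carrée), h = 1 along meridians and k = sec φ along parallels.
Areal scale = h·k = 1 × sec φ; at 54.3°, h = 1.000, k = 1.714, so h·k = 1.714.

1.71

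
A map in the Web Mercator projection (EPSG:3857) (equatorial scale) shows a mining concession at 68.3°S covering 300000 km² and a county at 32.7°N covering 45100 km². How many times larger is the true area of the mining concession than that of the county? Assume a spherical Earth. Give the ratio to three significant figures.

On Mercator the areal scale is sec²φ, so true area = apparent × cos²φ.
True area of mining concession: 300000 × cos²(68.3°) = 300000 × 0.1367 = 41010 km².
True area of county: 45100 × cos²(32.7°) = 45100 × 0.7081 = 31940 km².
Ratio = 41010 / 31940 ≈ 1.28.

1.28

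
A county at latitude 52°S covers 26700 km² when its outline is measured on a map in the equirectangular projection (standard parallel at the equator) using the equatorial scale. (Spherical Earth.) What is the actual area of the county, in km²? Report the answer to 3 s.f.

16400 km²

Plate carrée maps x = Rλ, y = Rφ. The meridian scale is h = 1 and the parallel scale is k = 1/cos φ = sec φ.
Areal scale = h·k = 1 × sec φ; at 52°, h = 1.000, k = 1.624, so h·k = 1.624.
True area = apparent / (areal scale) = 26700 / 1.624 ≈ 16400 km².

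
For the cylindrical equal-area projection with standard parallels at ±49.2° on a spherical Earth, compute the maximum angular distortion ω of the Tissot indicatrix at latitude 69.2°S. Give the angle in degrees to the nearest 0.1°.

65.9°

A cylindrical equal-area projection with standard parallel φ₀ has meridian scale h = cos φ / cos φ₀ and parallel scale k = cos φ₀ / cos φ (so areas are preserved, h·k = 1).
At 69.2°: h = 0.5435, k = 1.840; principal scales a = 1.840, b = 0.5435.
sin(ω/2) = (a − b)/(a + b) = 1.297/2.384 = 0.5440, so ω = 2 arcsin(0.5440) ≈ 65.9°.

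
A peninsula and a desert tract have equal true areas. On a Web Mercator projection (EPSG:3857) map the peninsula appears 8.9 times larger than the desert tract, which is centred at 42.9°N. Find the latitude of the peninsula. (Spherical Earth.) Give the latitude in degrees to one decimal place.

75.8°

Mercator areal scale is sec²φ, so apparent-area ratio = sec²φ₁ / sec²φ₂ = cos²φ₂ / cos²φ₁.
cos²φ₂ / cos²φ₁ = 8.9  ⇒  cos φ₁ = cos 42.9° / √8.9 = 0.7325/2.983 = 0.2455.
φ₁ = arccos(0.2455) ≈ 75.8°.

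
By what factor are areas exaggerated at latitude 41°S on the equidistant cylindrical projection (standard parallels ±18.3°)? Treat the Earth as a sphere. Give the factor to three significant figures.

1.26

With standard parallel φ₀ = 18.3°, the equirectangular projection gives x = Rλ cos φ₀, y = Rφ, so h = 1 and k = cos 18.3° / cos φ.
Areal scale = h·k = 1 × cos φ₀ / cos φ; at 41°, h = 1.000, k = 1.258, so h·k = 1.258.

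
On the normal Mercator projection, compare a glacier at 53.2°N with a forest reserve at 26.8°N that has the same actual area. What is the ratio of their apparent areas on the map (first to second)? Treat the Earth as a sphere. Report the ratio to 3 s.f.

2.22

On Mercator, area is exaggerated by sec²φ = 1/cos²φ.
At 53.2°: sec²(53.2°) = 1/0.5990² = 2.787.
At 26.8°: sec²(26.8°) = 1/0.8926² = 1.255.
Ratio = 2.787/1.255 = cos²(26.8°)/cos²(53.2°) ≈ 2.22.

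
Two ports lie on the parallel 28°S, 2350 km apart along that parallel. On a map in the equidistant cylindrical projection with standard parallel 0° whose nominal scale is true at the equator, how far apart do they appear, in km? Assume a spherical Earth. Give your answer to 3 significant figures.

For the equirectangular projection with φ₀ = 0 (plate carrée), h = 1 along meridians and k = sec φ along parallels.
Along the parallel, k = sec 28° = 1/0.8829 = 1.133.
Map distance = 2350 × 1.133 ≈ 2660 km.

2660 km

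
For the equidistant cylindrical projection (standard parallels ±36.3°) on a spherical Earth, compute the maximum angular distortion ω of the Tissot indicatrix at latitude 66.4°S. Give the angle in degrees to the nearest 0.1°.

With standard parallel φ₀ = 36.3°, the equirectangular projection gives x = Rλ cos φ₀, y = Rφ, so h = 1 and k = cos 36.3° / cos φ.
At 66.4°: h = 1.000, k = 2.013; principal scales a = 2.013, b = 1.000.
sin(ω/2) = (a − b)/(a + b) = 1.013/3.013 = 0.3362, so ω = 2 arcsin(0.3362) ≈ 39.3°.

39.3°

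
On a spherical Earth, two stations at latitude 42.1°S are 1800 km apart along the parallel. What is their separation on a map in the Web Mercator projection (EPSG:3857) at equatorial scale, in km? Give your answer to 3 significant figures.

Mercator is conformal, so the point scale is isotropic: h = k = sec φ = 1/cos φ.
Along the parallel, k = sec 42.1° = 1/0.7420 = 1.348.
Map distance = 1800 × 1.348 ≈ 2430 km.

2430 km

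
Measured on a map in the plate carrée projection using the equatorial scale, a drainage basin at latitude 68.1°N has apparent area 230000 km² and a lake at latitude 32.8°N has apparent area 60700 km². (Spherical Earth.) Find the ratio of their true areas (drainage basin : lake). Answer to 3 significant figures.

1.68

On the plate carrée, areal scale = h·k = 1 × sec φ, so true area = apparent × cos φ.
True area of drainage basin: 230000 × cos(68.1°) = 230000 × 0.3730 = 85790 km².
True area of lake: 60700 × cos(32.8°) = 60700 × 0.8406 = 51020 km².
Ratio = 85790 / 51020 ≈ 1.68.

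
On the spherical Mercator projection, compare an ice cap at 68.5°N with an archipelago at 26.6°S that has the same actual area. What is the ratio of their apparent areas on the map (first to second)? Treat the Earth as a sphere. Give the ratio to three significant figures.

Mercator areal scale is sec²φ.
At 68.5°: sec²(68.5°) = 1/0.3665² = 7.445.
At 26.6°: sec²(26.6°) = 1/0.8942² = 1.251.
Ratio = 7.445/1.251 = cos²(26.6°)/cos²(68.5°) ≈ 5.95.

5.95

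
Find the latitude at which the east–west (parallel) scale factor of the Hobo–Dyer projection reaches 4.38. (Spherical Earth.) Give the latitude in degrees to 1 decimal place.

79.6°

Hobo–Dyer is a cylindrical equal-area projection with standard parallels at ±37.5°. For cylindrical equal-area with standard parallel φ₀, h = cos φ / cos φ₀ and k = cos φ₀ / cos φ, so h·k = 1.
k = cos φ₀ / cos φ = 4.38  ⇒  cos φ = cos 37.5° / 4.38 = 0.1811.
φ = arccos(0.1811) ≈ 79.6°.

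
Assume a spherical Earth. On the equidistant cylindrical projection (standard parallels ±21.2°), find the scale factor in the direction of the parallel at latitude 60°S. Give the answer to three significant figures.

1.86

In the equirectangular projection with standard parallel φ₀ = 21.2° (x = Rλ cos φ₀, y = Rφ), meridians are true-scale (h = 1) and the parallel scale is k = cos φ₀ / cos φ.
k = cos 21.2° / cos 60° = 0.9323/0.5000 = 1.865.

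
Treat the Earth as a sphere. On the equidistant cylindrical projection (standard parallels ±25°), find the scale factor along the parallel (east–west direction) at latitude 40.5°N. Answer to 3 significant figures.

The equidistant cylindrical projection with φ₀ = 25° has h = 1 (meridians true) and k = cos φ₀ / cos φ along parallels.
k = cos 25° / cos 40.5° = 0.9063/0.7604 = 1.192.

1.19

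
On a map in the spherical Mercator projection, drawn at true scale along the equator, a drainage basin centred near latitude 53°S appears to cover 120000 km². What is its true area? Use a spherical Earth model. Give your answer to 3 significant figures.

43500 km²

For Mercator, h = k = sec φ (a conformal cylindrical projection has a single point scale, 1/cos φ).
Areal scale = k² = sec²φ = 1/cos²(53°) = 1/0.6018² = 2.761.
True area = apparent / (areal scale) = 120000 / 2.761 ≈ 43500 km².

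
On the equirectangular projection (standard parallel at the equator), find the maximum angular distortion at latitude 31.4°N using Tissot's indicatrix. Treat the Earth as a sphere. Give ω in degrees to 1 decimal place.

9.1°

Plate carrée maps x = Rλ, y = Rφ. The meridian scale is h = 1 and the parallel scale is k = 1/cos φ = sec φ.
At 31.4°: h = 1.000, k = 1.172; principal scales a = 1.172, b = 1.000.
sin(ω/2) = (a − b)/(a + b) = 0.1716/2.172 = 0.07901, so ω = 2 arcsin(0.07901) ≈ 9.1°.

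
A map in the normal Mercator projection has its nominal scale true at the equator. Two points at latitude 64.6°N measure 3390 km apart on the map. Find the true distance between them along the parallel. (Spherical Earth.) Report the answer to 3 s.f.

The Mercator projection is conformal; its linear scale factor is the same in every direction and equals sec φ = 1/cos φ.
Along the parallel at 64.6°, map distances are exaggerated by k = sec 64.6° = 2.331.
True distance = 3390 / 2.331 = 3390 × cos 64.6° ≈ 1450 km.

1450 km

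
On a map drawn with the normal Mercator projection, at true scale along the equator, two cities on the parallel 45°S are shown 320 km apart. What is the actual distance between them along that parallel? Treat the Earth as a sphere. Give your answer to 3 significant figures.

The Mercator projection is conformal; its linear scale factor is the same in every direction and equals sec φ = 1/cos φ.
Along the parallel at 45°, map distances are exaggerated by k = sec 45° = 1.414.
True distance = 320 / 1.414 = 320 × cos 45° ≈ 226 km.

226 km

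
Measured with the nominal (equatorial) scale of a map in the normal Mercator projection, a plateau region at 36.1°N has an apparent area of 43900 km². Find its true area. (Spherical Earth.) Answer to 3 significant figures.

Mercator is conformal, so the point scale is isotropic: h = k = sec φ = 1/cos φ.
Areal scale = k² = sec²φ = 1/cos²(36.1°) = 1/0.8080² = 1.532.
True area = apparent / (areal scale) = 43900 / 1.532 ≈ 28700 km².

28700 km²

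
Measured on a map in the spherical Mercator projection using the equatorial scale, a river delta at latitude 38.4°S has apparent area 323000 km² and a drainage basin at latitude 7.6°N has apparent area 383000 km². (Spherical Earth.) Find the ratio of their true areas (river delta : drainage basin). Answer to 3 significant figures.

Since Mercator area scale is 1/cos²φ, the true area equals the apparent area multiplied by cos²φ.
True area of river delta: 323000 × cos²(38.4°) = 323000 × 0.6142 = 198400 km².
True area of drainage basin: 383000 × cos²(7.6°) = 383000 × 0.9825 = 376300 km².
Ratio = 198400 / 376300 ≈ 0.527.

0.527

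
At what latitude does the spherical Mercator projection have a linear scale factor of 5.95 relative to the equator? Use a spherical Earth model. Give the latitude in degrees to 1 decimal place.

Mercator scale is k = sec φ = 1/cos φ.
1/cos φ = 5.95  ⇒  cos φ = 0.1681  ⇒  φ = arccos(0.1681) ≈ 80.3°.

80.3°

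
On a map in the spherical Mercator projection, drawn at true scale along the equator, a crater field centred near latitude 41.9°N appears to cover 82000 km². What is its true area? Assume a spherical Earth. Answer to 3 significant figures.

The Mercator projection is conformal; its linear scale factor is the same in every direction and equals sec φ = 1/cos φ.
Areal scale = k² = sec²φ = 1/cos²(41.9°) = 1/0.7443² = 1.805.
True area = apparent / (areal scale) = 82000 / 1.805 ≈ 45400 km².

45400 km²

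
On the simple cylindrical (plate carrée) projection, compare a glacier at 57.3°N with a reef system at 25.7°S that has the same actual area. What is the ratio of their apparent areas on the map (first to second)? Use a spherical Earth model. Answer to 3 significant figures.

1.67

Plate carrée maps x = Rλ, y = Rφ. The meridian scale is h = 1 and the parallel scale is k = 1/cos φ = sec φ.
Areal scale at 57.3°: h·k = 1.000 × 1.851 = 1.851.
Areal scale at 25.7°: h·k = 1.000 × 1.110 = 1.110.
Ratio = 1.851/1.110 ≈ 1.67.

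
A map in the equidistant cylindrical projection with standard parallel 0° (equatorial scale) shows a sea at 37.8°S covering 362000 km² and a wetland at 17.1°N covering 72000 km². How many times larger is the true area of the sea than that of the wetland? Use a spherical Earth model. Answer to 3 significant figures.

On the plate carrée, areal scale = h·k = 1 × sec φ, so true area = apparent × cos φ.
True area of sea: 362000 × cos(37.8°) = 362000 × 0.7902 = 286000 km².
True area of wetland: 72000 × cos(17.1°) = 72000 × 0.9558 = 68820 km².
Ratio = 286000 / 68820 ≈ 4.16.

4.16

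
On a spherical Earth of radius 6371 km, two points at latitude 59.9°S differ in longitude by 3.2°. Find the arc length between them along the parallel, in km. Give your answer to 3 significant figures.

Arc length along a parallel = R cos φ · Δλ (with Δλ in radians).
= 6371 × cos 59.9° × (3.2° × π/180) = 6371 × 0.5015 × 0.05585 ≈ 178 km.

178 km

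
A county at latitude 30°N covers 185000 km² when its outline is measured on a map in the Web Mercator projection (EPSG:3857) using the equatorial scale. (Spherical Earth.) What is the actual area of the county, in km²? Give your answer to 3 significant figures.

139000 km²

Mercator is conformal, so the point scale is isotropic: h = k = sec φ = 1/cos φ.
Areal scale = k² = sec²φ = 1/cos²(30°) = 1/0.8660² = 1.333.
True area = apparent / (areal scale) = 185000 / 1.333 ≈ 139000 km².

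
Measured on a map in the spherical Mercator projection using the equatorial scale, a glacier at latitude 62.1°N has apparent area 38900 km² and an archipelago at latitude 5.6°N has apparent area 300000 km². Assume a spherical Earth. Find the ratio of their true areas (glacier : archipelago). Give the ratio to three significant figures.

On Mercator the areal scale is sec²φ, so true area = apparent × cos²φ.
True area of glacier: 38900 × cos²(62.1°) = 38900 × 0.2190 = 8517 km².
True area of archipelago: 300000 × cos²(5.6°) = 300000 × 0.9905 = 297100 km².
Ratio = 8517 / 297100 ≈ 0.0287.

0.0287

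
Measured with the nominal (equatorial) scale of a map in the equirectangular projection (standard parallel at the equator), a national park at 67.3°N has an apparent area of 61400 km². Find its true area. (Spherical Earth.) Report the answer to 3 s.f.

23700 km²

Plate carrée maps x = Rλ, y = Rφ. The meridian scale is h = 1 and the parallel scale is k = 1/cos φ = sec φ.
Areal scale = h·k = 1 × sec φ; at 67.3°, h = 1.000, k = 2.591, so h·k = 2.591.
True area = apparent / (areal scale) = 61400 / 2.591 ≈ 23700 km².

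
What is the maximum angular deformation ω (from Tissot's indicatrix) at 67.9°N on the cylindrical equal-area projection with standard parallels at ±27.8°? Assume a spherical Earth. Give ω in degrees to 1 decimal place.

For cylindrical equal-area with standard parallel φ₀, h = cos φ / cos φ₀ and k = cos φ₀ / cos φ, so h·k = 1.
At 67.9°: h = 0.4253, k = 2.351; principal scales a = 2.351, b = 0.4253.
sin(ω/2) = (a − b)/(a + b) = 1.926/2.777 = 0.6936, so ω = 2 arcsin(0.6936) ≈ 87.8°.

87.8°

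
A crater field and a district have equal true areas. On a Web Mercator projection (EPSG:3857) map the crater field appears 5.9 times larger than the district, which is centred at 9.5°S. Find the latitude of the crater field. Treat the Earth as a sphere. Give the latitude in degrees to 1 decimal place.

66.0°

For equal true areas on Mercator, apparent areas scale as sec²φ, so the ratio is cos²φ₂ / cos²φ₁.
cos²φ₂ / cos²φ₁ = 5.9  ⇒  cos φ₁ = cos 9.5° / √5.9 = 0.9863/2.429 = 0.4060.
φ₁ = arccos(0.4060) ≈ 66.0°.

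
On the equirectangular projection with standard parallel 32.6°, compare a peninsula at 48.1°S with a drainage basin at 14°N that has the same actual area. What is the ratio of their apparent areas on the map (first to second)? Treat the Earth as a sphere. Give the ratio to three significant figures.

1.45

With standard parallel φ₀ = 32.6°, the equirectangular projection gives x = Rλ cos φ₀, y = Rφ, so h = 1 and k = cos 32.6° / cos φ.
Areal scale at 48.1°: h·k = 1.000 × 1.261 = 1.261.
Areal scale at 14°: h·k = 1.000 × 0.8682 = 0.8682.
Ratio = 1.261/0.8682 ≈ 1.45.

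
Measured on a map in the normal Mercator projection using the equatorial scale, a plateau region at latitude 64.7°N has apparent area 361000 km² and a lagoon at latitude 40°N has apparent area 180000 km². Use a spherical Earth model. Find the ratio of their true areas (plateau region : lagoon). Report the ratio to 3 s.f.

0.624

On Mercator the areal scale is sec²φ, so true area = apparent × cos²φ.
True area of plateau region: 361000 × cos²(64.7°) = 361000 × 0.1826 = 65930 km².
True area of lagoon: 180000 × cos²(40°) = 180000 × 0.5868 = 105600 km².
Ratio = 65930 / 105600 ≈ 0.624.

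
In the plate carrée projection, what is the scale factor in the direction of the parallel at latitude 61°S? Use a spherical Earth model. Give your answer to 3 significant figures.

Plate carrée maps x = Rλ, y = Rφ. The meridian scale is h = 1 and the parallel scale is k = 1/cos φ = sec φ.
k = 1/cos 61° = 1/0.4848 = 2.063.

2.06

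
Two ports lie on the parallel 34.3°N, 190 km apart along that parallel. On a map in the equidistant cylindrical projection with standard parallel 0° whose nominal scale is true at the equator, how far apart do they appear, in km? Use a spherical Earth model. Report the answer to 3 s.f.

Plate carrée maps x = Rλ, y = Rφ. The meridian scale is h = 1 and the parallel scale is k = 1/cos φ = sec φ.
Along the parallel, k = sec 34.3° = 1/0.8261 = 1.211.
Map distance = 190 × 1.211 ≈ 230 km.

230 km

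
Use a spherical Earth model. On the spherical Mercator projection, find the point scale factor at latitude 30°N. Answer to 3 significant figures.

For Mercator, h = k = sec φ (a conformal cylindrical projection has a single point scale, 1/cos φ).
k = 1/cos 30° = 1/0.8660 = 1.155.

1.15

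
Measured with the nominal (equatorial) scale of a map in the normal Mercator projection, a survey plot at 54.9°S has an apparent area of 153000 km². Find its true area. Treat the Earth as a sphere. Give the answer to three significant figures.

Mercator is conformal, so the point scale is isotropic: h = k = sec φ = 1/cos φ.
Areal scale = k² = sec²φ = 1/cos²(54.9°) = 1/0.5750² = 3.025.
True area = apparent / (areal scale) = 153000 / 3.025 ≈ 50600 km².

50600 km²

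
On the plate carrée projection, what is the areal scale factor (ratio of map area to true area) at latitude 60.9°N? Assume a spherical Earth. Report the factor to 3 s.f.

2.06

For the equirectangular projection with φ₀ = 0 (plate carrée), h = 1 along meridians and k = sec φ along parallels.
Areal scale = h·k = 1 × sec φ; at 60.9°, h = 1.000, k = 2.056, so h·k = 2.056.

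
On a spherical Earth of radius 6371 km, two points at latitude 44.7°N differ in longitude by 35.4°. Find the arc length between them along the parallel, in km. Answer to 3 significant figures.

Arc length along a parallel = R cos φ · Δλ (with Δλ in radians).
= 6371 × cos 44.7° × (35.4° × π/180) = 6371 × 0.7108 × 0.6178 ≈ 2800 km.

2800 km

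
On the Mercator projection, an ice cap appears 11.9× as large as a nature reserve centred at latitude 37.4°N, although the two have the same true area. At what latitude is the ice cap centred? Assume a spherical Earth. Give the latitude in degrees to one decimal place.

For equal true areas on Mercator, apparent areas scale as sec²φ, so the ratio is cos²φ₂ / cos²φ₁.
cos²φ₂ / cos²φ₁ = 11.9  ⇒  cos φ₁ = cos 37.4° / √11.9 = 0.7944/3.450 = 0.2303.
φ₁ = arccos(0.2303) ≈ 76.7°.

76.7°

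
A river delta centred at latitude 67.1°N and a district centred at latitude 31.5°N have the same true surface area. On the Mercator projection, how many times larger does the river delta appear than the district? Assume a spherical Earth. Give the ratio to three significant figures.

Mercator areal scale is sec²φ.
At 67.1°: sec²(67.1°) = 1/0.3891² = 6.604.
At 31.5°: sec²(31.5°) = 1/0.8526² = 1.376.
Ratio = 6.604/1.376 = cos²(31.5°)/cos²(67.1°) ≈ 4.80.

4.80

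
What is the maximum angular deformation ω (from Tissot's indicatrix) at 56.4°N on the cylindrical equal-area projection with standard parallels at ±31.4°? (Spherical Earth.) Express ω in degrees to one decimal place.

48.2°

A cylindrical equal-area projection with standard parallel φ₀ has meridian scale h = cos φ / cos φ₀ and parallel scale k = cos φ₀ / cos φ (so areas are preserved, h·k = 1).
At 56.4°: h = 0.6483, k = 1.542; principal scales a = 1.542, b = 0.6483.
sin(ω/2) = (a − b)/(a + b) = 0.8941/2.191 = 0.4081, so ω = 2 arcsin(0.4081) ≈ 48.2°.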